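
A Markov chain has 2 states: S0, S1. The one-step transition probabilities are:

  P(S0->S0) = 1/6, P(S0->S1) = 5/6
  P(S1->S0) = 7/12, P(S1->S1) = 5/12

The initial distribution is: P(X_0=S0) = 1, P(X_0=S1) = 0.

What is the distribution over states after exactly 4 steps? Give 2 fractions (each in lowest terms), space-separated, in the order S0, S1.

Propagating the distribution step by step (d_{t+1} = d_t * P):
d_0 = (S0=1, S1=0)
  d_1[S0] = 1*1/6 + 0*7/12 = 1/6
  d_1[S1] = 1*5/6 + 0*5/12 = 5/6
d_1 = (S0=1/6, S1=5/6)
  d_2[S0] = 1/6*1/6 + 5/6*7/12 = 37/72
  d_2[S1] = 1/6*5/6 + 5/6*5/12 = 35/72
d_2 = (S0=37/72, S1=35/72)
  d_3[S0] = 37/72*1/6 + 35/72*7/12 = 319/864
  d_3[S1] = 37/72*5/6 + 35/72*5/12 = 545/864
d_3 = (S0=319/864, S1=545/864)
  d_4[S0] = 319/864*1/6 + 545/864*7/12 = 4453/10368
  d_4[S1] = 319/864*5/6 + 545/864*5/12 = 5915/10368
d_4 = (S0=4453/10368, S1=5915/10368)

Answer: 4453/10368 5915/10368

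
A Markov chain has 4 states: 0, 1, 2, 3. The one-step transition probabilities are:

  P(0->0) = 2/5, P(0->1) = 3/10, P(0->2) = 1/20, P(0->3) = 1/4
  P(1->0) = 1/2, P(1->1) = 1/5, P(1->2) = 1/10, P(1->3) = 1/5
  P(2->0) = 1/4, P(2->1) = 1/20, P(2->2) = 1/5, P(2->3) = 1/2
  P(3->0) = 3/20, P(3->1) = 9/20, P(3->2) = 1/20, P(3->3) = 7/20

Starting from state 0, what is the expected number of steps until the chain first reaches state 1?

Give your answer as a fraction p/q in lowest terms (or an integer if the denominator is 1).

Answer: 85/28

Derivation:
Let h_i = expected steps to first reach 1 from state i.
Boundary: h_1 = 0.
First-step equations for the other states:
  h_0 = 1 + 2/5*h_0 + 3/10*h_1 + 1/20*h_2 + 1/4*h_3
  h_2 = 1 + 1/4*h_0 + 1/20*h_1 + 1/5*h_2 + 1/2*h_3
  h_3 = 1 + 3/20*h_0 + 9/20*h_1 + 1/20*h_2 + 7/20*h_3

Substituting h_1 = 0 and rearranging gives the linear system (I - Q) h = 1:
  [3/5, -1/20, -1/4] . (h_0, h_2, h_3) = 1
  [-1/4, 4/5, -1/2] . (h_0, h_2, h_3) = 1
  [-3/20, -1/20, 13/20] . (h_0, h_2, h_3) = 1

Solving yields:
  h_0 = 85/28
  h_2 = 635/168
  h_3 = 425/168

Starting state is 0, so the expected hitting time is h_0 = 85/28.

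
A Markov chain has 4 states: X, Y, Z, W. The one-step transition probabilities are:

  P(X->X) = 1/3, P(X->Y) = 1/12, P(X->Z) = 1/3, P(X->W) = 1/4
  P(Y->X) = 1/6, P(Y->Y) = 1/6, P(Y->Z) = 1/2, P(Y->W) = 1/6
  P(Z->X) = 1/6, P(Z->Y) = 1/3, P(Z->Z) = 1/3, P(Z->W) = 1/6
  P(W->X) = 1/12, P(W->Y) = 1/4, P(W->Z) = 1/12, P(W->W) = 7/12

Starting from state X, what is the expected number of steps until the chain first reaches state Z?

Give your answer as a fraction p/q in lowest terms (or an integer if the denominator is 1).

Answer: 270/73

Derivation:
Let h_i = expected steps to first reach Z from state i.
Boundary: h_Z = 0.
First-step equations for the other states:
  h_X = 1 + 1/3*h_X + 1/12*h_Y + 1/3*h_Z + 1/4*h_W
  h_Y = 1 + 1/6*h_X + 1/6*h_Y + 1/2*h_Z + 1/6*h_W
  h_W = 1 + 1/12*h_X + 1/4*h_Y + 1/12*h_Z + 7/12*h_W

Substituting h_Z = 0 and rearranging gives the linear system (I - Q) h = 1:
  [2/3, -1/12, -1/4] . (h_X, h_Y, h_W) = 1
  [-1/6, 5/6, -1/6] . (h_X, h_Y, h_W) = 1
  [-1/12, -1/4, 5/12] . (h_X, h_Y, h_W) = 1

Solving yields:
  h_X = 270/73
  h_Y = 213/73
  h_W = 357/73

Starting state is X, so the expected hitting time is h_X = 270/73.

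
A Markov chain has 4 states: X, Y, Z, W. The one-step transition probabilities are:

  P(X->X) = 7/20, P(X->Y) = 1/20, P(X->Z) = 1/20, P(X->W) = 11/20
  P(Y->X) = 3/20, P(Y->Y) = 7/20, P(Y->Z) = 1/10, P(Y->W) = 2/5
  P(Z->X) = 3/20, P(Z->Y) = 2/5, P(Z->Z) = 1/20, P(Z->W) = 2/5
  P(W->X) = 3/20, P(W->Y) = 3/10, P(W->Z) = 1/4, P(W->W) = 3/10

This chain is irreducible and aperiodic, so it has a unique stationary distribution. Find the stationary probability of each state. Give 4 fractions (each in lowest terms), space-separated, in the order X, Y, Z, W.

The stationary distribution satisfies pi = pi * P, i.e.:
  pi_X = 7/20*pi_X + 3/20*pi_Y + 3/20*pi_Z + 3/20*pi_W
  pi_Y = 1/20*pi_X + 7/20*pi_Y + 2/5*pi_Z + 3/10*pi_W
  pi_Z = 1/20*pi_X + 1/10*pi_Y + 1/20*pi_Z + 1/4*pi_W
  pi_W = 11/20*pi_X + 2/5*pi_Y + 2/5*pi_Z + 3/10*pi_W
with normalization: pi_X + pi_Y + pi_Z + pi_W = 1.

Using the first 3 balance equations plus normalization, the linear system A*pi = b is:
  [-13/20, 3/20, 3/20, 3/20] . pi = 0
  [1/20, -13/20, 2/5, 3/10] . pi = 0
  [1/20, 1/10, -19/20, 1/4] . pi = 0
  [1, 1, 1, 1] . pi = 1

Solving yields:
  pi_X = 3/16
  pi_Y = 65/231
  pi_Z = 1049/7392
  pi_W = 137/352

Verification (pi * P):
  3/16*7/20 + 65/231*3/20 + 1049/7392*3/20 + 137/352*3/20 = 3/16 = pi_X  (ok)
  3/16*1/20 + 65/231*7/20 + 1049/7392*2/5 + 137/352*3/10 = 65/231 = pi_Y  (ok)
  3/16*1/20 + 65/231*1/10 + 1049/7392*1/20 + 137/352*1/4 = 1049/7392 = pi_Z  (ok)
  3/16*11/20 + 65/231*2/5 + 1049/7392*2/5 + 137/352*3/10 = 137/352 = pi_W  (ok)

Answer: 3/16 65/231 1049/7392 137/352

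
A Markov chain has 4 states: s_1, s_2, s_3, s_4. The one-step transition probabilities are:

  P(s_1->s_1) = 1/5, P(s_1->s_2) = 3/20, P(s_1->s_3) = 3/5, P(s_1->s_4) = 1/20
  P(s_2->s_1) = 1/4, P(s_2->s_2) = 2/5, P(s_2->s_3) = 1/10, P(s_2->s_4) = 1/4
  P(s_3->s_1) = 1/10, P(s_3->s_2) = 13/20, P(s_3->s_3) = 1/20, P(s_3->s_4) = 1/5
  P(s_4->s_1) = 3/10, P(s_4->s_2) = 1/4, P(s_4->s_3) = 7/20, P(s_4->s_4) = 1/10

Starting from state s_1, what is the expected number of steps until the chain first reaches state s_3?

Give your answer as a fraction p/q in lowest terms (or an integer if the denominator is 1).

Answer: 5540/2599

Derivation:
Let h_i = expected steps to first reach s_3 from state i.
Boundary: h_s_3 = 0.
First-step equations for the other states:
  h_s_1 = 1 + 1/5*h_s_1 + 3/20*h_s_2 + 3/5*h_s_3 + 1/20*h_s_4
  h_s_2 = 1 + 1/4*h_s_1 + 2/5*h_s_2 + 1/10*h_s_3 + 1/4*h_s_4
  h_s_4 = 1 + 3/10*h_s_1 + 1/4*h_s_2 + 7/20*h_s_3 + 1/10*h_s_4

Substituting h_s_3 = 0 and rearranging gives the linear system (I - Q) h = 1:
  [4/5, -3/20, -1/20] . (h_s_1, h_s_2, h_s_4) = 1
  [-1/4, 3/5, -1/4] . (h_s_1, h_s_2, h_s_4) = 1
  [-3/10, -1/4, 9/10] . (h_s_1, h_s_2, h_s_4) = 1

Solving yields:
  h_s_1 = 5540/2599
  h_s_2 = 9740/2599
  h_s_4 = 7440/2599

Starting state is s_1, so the expected hitting time is h_s_1 = 5540/2599.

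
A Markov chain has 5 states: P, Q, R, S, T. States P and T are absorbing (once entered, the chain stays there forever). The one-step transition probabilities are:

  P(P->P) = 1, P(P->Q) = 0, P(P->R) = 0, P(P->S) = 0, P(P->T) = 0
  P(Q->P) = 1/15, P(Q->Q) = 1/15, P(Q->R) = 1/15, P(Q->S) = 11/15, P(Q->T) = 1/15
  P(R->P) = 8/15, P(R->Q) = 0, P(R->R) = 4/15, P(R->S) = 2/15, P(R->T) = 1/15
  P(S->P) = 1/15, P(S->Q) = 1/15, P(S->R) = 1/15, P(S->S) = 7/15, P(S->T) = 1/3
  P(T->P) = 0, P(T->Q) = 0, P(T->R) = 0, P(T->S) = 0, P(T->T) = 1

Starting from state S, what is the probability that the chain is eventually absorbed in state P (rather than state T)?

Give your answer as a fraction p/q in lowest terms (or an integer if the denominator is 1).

Answer: 285/1081

Derivation:
Let a_i = P(absorbed in P | start in state i).
Boundary conditions: a_P = 1, a_T = 0.
For each transient state i, a_i = sum_j P(i->j) * a_j:
  a_Q = 1/15*a_P + 1/15*a_Q + 1/15*a_R + 11/15*a_S + 1/15*a_T
  a_R = 8/15*a_P + 0*a_Q + 4/15*a_R + 2/15*a_S + 1/15*a_T
  a_S = 1/15*a_P + 1/15*a_Q + 1/15*a_R + 7/15*a_S + 1/3*a_T

Substituting a_P = 1 and a_T = 0, rearrange to (I - Q) a = r where r[i] = P(i -> P):
  [14/15, -1/15, -11/15] . (a_Q, a_R, a_S) = 1/15
  [0, 11/15, -2/15] . (a_Q, a_R, a_S) = 8/15
  [-1/15, -1/15, 8/15] . (a_Q, a_R, a_S) = 1/15

Solving yields:
  a_Q = 361/1081
  a_R = 838/1081
  a_S = 285/1081

Starting state is S, so the absorption probability is a_S = 285/1081.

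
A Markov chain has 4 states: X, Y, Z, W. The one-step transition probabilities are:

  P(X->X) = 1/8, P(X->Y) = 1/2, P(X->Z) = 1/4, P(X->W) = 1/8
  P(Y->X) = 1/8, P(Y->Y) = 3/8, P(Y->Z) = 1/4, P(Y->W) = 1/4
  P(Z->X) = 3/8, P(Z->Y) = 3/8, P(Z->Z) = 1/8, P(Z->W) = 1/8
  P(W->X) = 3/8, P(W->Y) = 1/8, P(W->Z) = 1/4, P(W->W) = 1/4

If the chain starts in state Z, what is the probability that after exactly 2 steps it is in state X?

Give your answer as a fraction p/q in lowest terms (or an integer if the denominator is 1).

Answer: 3/16

Derivation:
Computing P^2 by repeated multiplication:
P^1 =
  X: [1/8, 1/2, 1/4, 1/8]
  Y: [1/8, 3/8, 1/4, 1/4]
  Z: [3/8, 3/8, 1/8, 1/8]
  W: [3/8, 1/8, 1/4, 1/4]
P^2 =
  X: [7/32, 23/64, 7/32, 13/64]
  Y: [1/4, 21/64, 7/32, 13/64]
  Z: [3/16, 25/64, 15/64, 3/16]
  W: [1/4, 23/64, 7/32, 11/64]

(P^2)[Z -> X] = 3/16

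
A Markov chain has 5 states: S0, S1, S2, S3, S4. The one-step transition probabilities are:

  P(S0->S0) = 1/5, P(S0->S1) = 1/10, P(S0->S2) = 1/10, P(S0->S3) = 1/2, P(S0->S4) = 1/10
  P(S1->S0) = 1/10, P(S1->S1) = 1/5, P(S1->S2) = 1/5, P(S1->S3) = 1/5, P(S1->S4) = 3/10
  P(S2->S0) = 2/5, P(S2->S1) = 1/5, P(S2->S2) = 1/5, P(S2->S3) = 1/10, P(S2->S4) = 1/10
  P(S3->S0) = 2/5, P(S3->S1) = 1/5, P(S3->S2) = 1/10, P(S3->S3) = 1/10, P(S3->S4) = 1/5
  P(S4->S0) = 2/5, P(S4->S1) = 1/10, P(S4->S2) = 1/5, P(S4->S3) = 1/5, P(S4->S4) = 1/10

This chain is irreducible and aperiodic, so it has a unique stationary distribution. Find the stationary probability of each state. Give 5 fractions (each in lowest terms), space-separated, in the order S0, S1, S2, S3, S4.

Answer: 1161/3941 1832/11823 82/563 981/3941 1843/11823

Derivation:
The stationary distribution satisfies pi = pi * P, i.e.:
  pi_S0 = 1/5*pi_S0 + 1/10*pi_S1 + 2/5*pi_S2 + 2/5*pi_S3 + 2/5*pi_S4
  pi_S1 = 1/10*pi_S0 + 1/5*pi_S1 + 1/5*pi_S2 + 1/5*pi_S3 + 1/10*pi_S4
  pi_S2 = 1/10*pi_S0 + 1/5*pi_S1 + 1/5*pi_S2 + 1/10*pi_S3 + 1/5*pi_S4
  pi_S3 = 1/2*pi_S0 + 1/5*pi_S1 + 1/10*pi_S2 + 1/10*pi_S3 + 1/5*pi_S4
  pi_S4 = 1/10*pi_S0 + 3/10*pi_S1 + 1/10*pi_S2 + 1/5*pi_S3 + 1/10*pi_S4
with normalization: pi_S0 + pi_S1 + pi_S2 + pi_S3 + pi_S4 = 1.

Using the first 4 balance equations plus normalization, the linear system A*pi = b is:
  [-4/5, 1/10, 2/5, 2/5, 2/5] . pi = 0
  [1/10, -4/5, 1/5, 1/5, 1/10] . pi = 0
  [1/10, 1/5, -4/5, 1/10, 1/5] . pi = 0
  [1/2, 1/5, 1/10, -9/10, 1/5] . pi = 0
  [1, 1, 1, 1, 1] . pi = 1

Solving yields:
  pi_S0 = 1161/3941
  pi_S1 = 1832/11823
  pi_S2 = 82/563
  pi_S3 = 981/3941
  pi_S4 = 1843/11823

Verification (pi * P):
  1161/3941*1/5 + 1832/11823*1/10 + 82/563*2/5 + 981/3941*2/5 + 1843/11823*2/5 = 1161/3941 = pi_S0  (ok)
  1161/3941*1/10 + 1832/11823*1/5 + 82/563*1/5 + 981/3941*1/5 + 1843/11823*1/10 = 1832/11823 = pi_S1  (ok)
  1161/3941*1/10 + 1832/11823*1/5 + 82/563*1/5 + 981/3941*1/10 + 1843/11823*1/5 = 82/563 = pi_S2  (ok)
  1161/3941*1/2 + 1832/11823*1/5 + 82/563*1/10 + 981/3941*1/10 + 1843/11823*1/5 = 981/3941 = pi_S3  (ok)
  1161/3941*1/10 + 1832/11823*3/10 + 82/563*1/10 + 981/3941*1/5 + 1843/11823*1/10 = 1843/11823 = pi_S4  (ok)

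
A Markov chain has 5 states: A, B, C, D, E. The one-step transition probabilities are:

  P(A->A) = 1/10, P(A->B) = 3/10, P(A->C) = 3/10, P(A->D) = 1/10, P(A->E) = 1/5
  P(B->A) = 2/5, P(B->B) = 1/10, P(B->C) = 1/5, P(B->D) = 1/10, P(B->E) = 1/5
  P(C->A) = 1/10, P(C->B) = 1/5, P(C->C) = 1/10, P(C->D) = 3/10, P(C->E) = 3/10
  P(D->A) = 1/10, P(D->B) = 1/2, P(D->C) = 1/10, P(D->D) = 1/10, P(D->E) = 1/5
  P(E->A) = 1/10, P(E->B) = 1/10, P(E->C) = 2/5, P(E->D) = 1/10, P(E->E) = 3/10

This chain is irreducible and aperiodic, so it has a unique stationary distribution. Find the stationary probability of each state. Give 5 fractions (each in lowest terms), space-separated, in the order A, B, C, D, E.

Answer: 2167/13198 1412/6599 1508/6599 1923/13198 1634/6599

Derivation:
The stationary distribution satisfies pi = pi * P, i.e.:
  pi_A = 1/10*pi_A + 2/5*pi_B + 1/10*pi_C + 1/10*pi_D + 1/10*pi_E
  pi_B = 3/10*pi_A + 1/10*pi_B + 1/5*pi_C + 1/2*pi_D + 1/10*pi_E
  pi_C = 3/10*pi_A + 1/5*pi_B + 1/10*pi_C + 1/10*pi_D + 2/5*pi_E
  pi_D = 1/10*pi_A + 1/10*pi_B + 3/10*pi_C + 1/10*pi_D + 1/10*pi_E
  pi_E = 1/5*pi_A + 1/5*pi_B + 3/10*pi_C + 1/5*pi_D + 3/10*pi_E
with normalization: pi_A + pi_B + pi_C + pi_D + pi_E = 1.

Using the first 4 balance equations plus normalization, the linear system A*pi = b is:
  [-9/10, 2/5, 1/10, 1/10, 1/10] . pi = 0
  [3/10, -9/10, 1/5, 1/2, 1/10] . pi = 0
  [3/10, 1/5, -9/10, 1/10, 2/5] . pi = 0
  [1/10, 1/10, 3/10, -9/10, 1/10] . pi = 0
  [1, 1, 1, 1, 1] . pi = 1

Solving yields:
  pi_A = 2167/13198
  pi_B = 1412/6599
  pi_C = 1508/6599
  pi_D = 1923/13198
  pi_E = 1634/6599

Verification (pi * P):
  2167/13198*1/10 + 1412/6599*2/5 + 1508/6599*1/10 + 1923/13198*1/10 + 1634/6599*1/10 = 2167/13198 = pi_A  (ok)
  2167/13198*3/10 + 1412/6599*1/10 + 1508/6599*1/5 + 1923/13198*1/2 + 1634/6599*1/10 = 1412/6599 = pi_B  (ok)
  2167/13198*3/10 + 1412/6599*1/5 + 1508/6599*1/10 + 1923/13198*1/10 + 1634/6599*2/5 = 1508/6599 = pi_C  (ok)
  2167/13198*1/10 + 1412/6599*1/10 + 1508/6599*3/10 + 1923/13198*1/10 + 1634/6599*1/10 = 1923/13198 = pi_D  (ok)
  2167/13198*1/5 + 1412/6599*1/5 + 1508/6599*3/10 + 1923/13198*1/5 + 1634/6599*3/10 = 1634/6599 = pi_E  (ok)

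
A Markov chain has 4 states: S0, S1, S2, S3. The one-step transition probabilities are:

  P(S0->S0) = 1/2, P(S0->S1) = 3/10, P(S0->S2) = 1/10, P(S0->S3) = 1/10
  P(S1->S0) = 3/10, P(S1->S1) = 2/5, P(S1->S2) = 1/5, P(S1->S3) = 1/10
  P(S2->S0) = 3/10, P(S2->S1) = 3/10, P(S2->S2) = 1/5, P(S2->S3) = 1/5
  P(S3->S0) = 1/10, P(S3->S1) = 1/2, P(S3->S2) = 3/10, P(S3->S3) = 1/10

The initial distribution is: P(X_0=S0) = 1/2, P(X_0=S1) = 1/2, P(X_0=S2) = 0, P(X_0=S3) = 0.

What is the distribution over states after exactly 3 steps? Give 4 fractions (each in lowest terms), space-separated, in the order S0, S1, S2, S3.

Answer: 349/1000 717/2000 351/2000 117/1000

Derivation:
Propagating the distribution step by step (d_{t+1} = d_t * P):
d_0 = (S0=1/2, S1=1/2, S2=0, S3=0)
  d_1[S0] = 1/2*1/2 + 1/2*3/10 + 0*3/10 + 0*1/10 = 2/5
  d_1[S1] = 1/2*3/10 + 1/2*2/5 + 0*3/10 + 0*1/2 = 7/20
  d_1[S2] = 1/2*1/10 + 1/2*1/5 + 0*1/5 + 0*3/10 = 3/20
  d_1[S3] = 1/2*1/10 + 1/2*1/10 + 0*1/5 + 0*1/10 = 1/10
d_1 = (S0=2/5, S1=7/20, S2=3/20, S3=1/10)
  d_2[S0] = 2/5*1/2 + 7/20*3/10 + 3/20*3/10 + 1/10*1/10 = 9/25
  d_2[S1] = 2/5*3/10 + 7/20*2/5 + 3/20*3/10 + 1/10*1/2 = 71/200
  d_2[S2] = 2/5*1/10 + 7/20*1/5 + 3/20*1/5 + 1/10*3/10 = 17/100
  d_2[S3] = 2/5*1/10 + 7/20*1/10 + 3/20*1/5 + 1/10*1/10 = 23/200
d_2 = (S0=9/25, S1=71/200, S2=17/100, S3=23/200)
  d_3[S0] = 9/25*1/2 + 71/200*3/10 + 17/100*3/10 + 23/200*1/10 = 349/1000
  d_3[S1] = 9/25*3/10 + 71/200*2/5 + 17/100*3/10 + 23/200*1/2 = 717/2000
  d_3[S2] = 9/25*1/10 + 71/200*1/5 + 17/100*1/5 + 23/200*3/10 = 351/2000
  d_3[S3] = 9/25*1/10 + 71/200*1/10 + 17/100*1/5 + 23/200*1/10 = 117/1000
d_3 = (S0=349/1000, S1=717/2000, S2=351/2000, S3=117/1000)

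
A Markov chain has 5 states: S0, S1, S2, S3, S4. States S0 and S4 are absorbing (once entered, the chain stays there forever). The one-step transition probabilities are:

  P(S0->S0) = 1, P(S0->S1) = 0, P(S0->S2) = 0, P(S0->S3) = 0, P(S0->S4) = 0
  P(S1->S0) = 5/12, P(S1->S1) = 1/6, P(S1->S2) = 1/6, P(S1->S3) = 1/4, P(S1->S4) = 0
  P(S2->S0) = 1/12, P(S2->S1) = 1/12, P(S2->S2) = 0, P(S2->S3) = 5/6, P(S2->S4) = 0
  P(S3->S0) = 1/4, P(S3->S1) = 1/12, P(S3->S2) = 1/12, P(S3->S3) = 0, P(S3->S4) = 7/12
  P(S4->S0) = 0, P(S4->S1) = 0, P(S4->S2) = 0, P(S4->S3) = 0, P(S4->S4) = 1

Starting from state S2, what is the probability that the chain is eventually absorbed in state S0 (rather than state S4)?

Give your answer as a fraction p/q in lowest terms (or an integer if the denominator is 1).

Answer: 536/1257

Derivation:
Let a_i = P(absorbed in S0 | start in state i).
Boundary conditions: a_S0 = 1, a_S4 = 0.
For each transient state i, a_i = sum_j P(i->j) * a_j:
  a_S1 = 5/12*a_S0 + 1/6*a_S1 + 1/6*a_S2 + 1/4*a_S3 + 0*a_S4
  a_S2 = 1/12*a_S0 + 1/12*a_S1 + 0*a_S2 + 5/6*a_S3 + 0*a_S4
  a_S3 = 1/4*a_S0 + 1/12*a_S1 + 1/12*a_S2 + 0*a_S3 + 7/12*a_S4

Substituting a_S0 = 1 and a_S4 = 0, rearrange to (I - Q) a = r where r[i] = P(i -> S0):
  [5/6, -1/6, -1/4] . (a_S1, a_S2, a_S3) = 5/12
  [-1/12, 1, -5/6] . (a_S1, a_S2, a_S3) = 1/12
  [-1/12, -1/12, 1] . (a_S1, a_S2, a_S3) = 1/4

Solving yields:
  a_S1 = 865/1257
  a_S2 = 536/1257
  a_S3 = 431/1257

Starting state is S2, so the absorption probability is a_S2 = 536/1257.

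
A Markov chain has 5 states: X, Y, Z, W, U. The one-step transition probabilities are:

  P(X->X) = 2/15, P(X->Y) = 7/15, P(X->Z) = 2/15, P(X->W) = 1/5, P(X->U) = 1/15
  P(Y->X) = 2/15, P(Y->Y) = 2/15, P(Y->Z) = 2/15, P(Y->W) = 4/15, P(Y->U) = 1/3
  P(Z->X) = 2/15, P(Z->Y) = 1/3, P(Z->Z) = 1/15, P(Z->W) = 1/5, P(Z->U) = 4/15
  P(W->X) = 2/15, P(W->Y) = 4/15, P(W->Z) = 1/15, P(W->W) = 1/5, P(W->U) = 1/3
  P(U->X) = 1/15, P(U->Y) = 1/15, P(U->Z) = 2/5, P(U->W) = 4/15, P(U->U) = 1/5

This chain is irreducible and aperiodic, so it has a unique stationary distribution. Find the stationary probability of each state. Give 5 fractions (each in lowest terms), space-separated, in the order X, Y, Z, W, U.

The stationary distribution satisfies pi = pi * P, i.e.:
  pi_X = 2/15*pi_X + 2/15*pi_Y + 2/15*pi_Z + 2/15*pi_W + 1/15*pi_U
  pi_Y = 7/15*pi_X + 2/15*pi_Y + 1/3*pi_Z + 4/15*pi_W + 1/15*pi_U
  pi_Z = 2/15*pi_X + 2/15*pi_Y + 1/15*pi_Z + 1/15*pi_W + 2/5*pi_U
  pi_W = 1/5*pi_X + 4/15*pi_Y + 1/5*pi_Z + 1/5*pi_W + 4/15*pi_U
  pi_U = 1/15*pi_X + 1/3*pi_Y + 4/15*pi_Z + 1/3*pi_W + 1/5*pi_U
with normalization: pi_X + pi_Y + pi_Z + pi_W + pi_U = 1.

Using the first 4 balance equations plus normalization, the linear system A*pi = b is:
  [-13/15, 2/15, 2/15, 2/15, 1/15] . pi = 0
  [7/15, -13/15, 1/3, 4/15, 1/15] . pi = 0
  [2/15, 2/15, -14/15, 1/15, 2/5] . pi = 0
  [1/5, 4/15, 1/5, -4/5, 4/15] . pi = 0
  [1, 1, 1, 1, 1] . pi = 1

Solving yields:
  pi_X = 7551/64964
  pi_Y = 14345/64964
  pi_Z = 11345/64964
  pi_W = 3765/16241
  pi_U = 16663/64964

Verification (pi * P):
  7551/64964*2/15 + 14345/64964*2/15 + 11345/64964*2/15 + 3765/16241*2/15 + 16663/64964*1/15 = 7551/64964 = pi_X  (ok)
  7551/64964*7/15 + 14345/64964*2/15 + 11345/64964*1/3 + 3765/16241*4/15 + 16663/64964*1/15 = 14345/64964 = pi_Y  (ok)
  7551/64964*2/15 + 14345/64964*2/15 + 11345/64964*1/15 + 3765/16241*1/15 + 16663/64964*2/5 = 11345/64964 = pi_Z  (ok)
  7551/64964*1/5 + 14345/64964*4/15 + 11345/64964*1/5 + 3765/16241*1/5 + 16663/64964*4/15 = 3765/16241 = pi_W  (ok)
  7551/64964*1/15 + 14345/64964*1/3 + 11345/64964*4/15 + 3765/16241*1/3 + 16663/64964*1/5 = 16663/64964 = pi_U  (ok)

Answer: 7551/64964 14345/64964 11345/64964 3765/16241 16663/64964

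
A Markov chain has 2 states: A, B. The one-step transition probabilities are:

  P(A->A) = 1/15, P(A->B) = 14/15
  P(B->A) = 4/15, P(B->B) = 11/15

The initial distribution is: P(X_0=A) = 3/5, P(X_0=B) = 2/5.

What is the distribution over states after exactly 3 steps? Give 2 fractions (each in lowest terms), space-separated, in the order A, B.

Answer: 137/625 488/625

Derivation:
Propagating the distribution step by step (d_{t+1} = d_t * P):
d_0 = (A=3/5, B=2/5)
  d_1[A] = 3/5*1/15 + 2/5*4/15 = 11/75
  d_1[B] = 3/5*14/15 + 2/5*11/15 = 64/75
d_1 = (A=11/75, B=64/75)
  d_2[A] = 11/75*1/15 + 64/75*4/15 = 89/375
  d_2[B] = 11/75*14/15 + 64/75*11/15 = 286/375
d_2 = (A=89/375, B=286/375)
  d_3[A] = 89/375*1/15 + 286/375*4/15 = 137/625
  d_3[B] = 89/375*14/15 + 286/375*11/15 = 488/625
d_3 = (A=137/625, B=488/625)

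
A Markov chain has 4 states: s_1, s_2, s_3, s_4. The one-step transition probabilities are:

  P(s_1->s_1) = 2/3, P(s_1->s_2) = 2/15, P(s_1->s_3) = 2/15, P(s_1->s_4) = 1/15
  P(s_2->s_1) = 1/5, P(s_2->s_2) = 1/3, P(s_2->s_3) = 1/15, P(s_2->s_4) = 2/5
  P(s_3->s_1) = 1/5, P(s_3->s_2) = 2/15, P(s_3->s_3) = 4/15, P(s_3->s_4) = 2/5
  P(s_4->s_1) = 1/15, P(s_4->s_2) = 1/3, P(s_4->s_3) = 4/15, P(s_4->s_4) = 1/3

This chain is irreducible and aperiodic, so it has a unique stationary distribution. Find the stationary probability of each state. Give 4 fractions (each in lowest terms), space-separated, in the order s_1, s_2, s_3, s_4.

The stationary distribution satisfies pi = pi * P, i.e.:
  pi_s_1 = 2/3*pi_s_1 + 1/5*pi_s_2 + 1/5*pi_s_3 + 1/15*pi_s_4
  pi_s_2 = 2/15*pi_s_1 + 1/3*pi_s_2 + 2/15*pi_s_3 + 1/3*pi_s_4
  pi_s_3 = 2/15*pi_s_1 + 1/15*pi_s_2 + 4/15*pi_s_3 + 4/15*pi_s_4
  pi_s_4 = 1/15*pi_s_1 + 2/5*pi_s_2 + 2/5*pi_s_3 + 1/3*pi_s_4
with normalization: pi_s_1 + pi_s_2 + pi_s_3 + pi_s_4 = 1.

Using the first 3 balance equations plus normalization, the linear system A*pi = b is:
  [-1/3, 1/5, 1/5, 1/15] . pi = 0
  [2/15, -2/3, 2/15, 1/3] . pi = 0
  [2/15, 1/15, -11/15, 4/15] . pi = 0
  [1, 1, 1, 1] . pi = 1

Solving yields:
  pi_s_1 = 18/59
  pi_s_2 = 335/1416
  pi_s_3 = 253/1416
  pi_s_4 = 33/118

Verification (pi * P):
  18/59*2/3 + 335/1416*1/5 + 253/1416*1/5 + 33/118*1/15 = 18/59 = pi_s_1  (ok)
  18/59*2/15 + 335/1416*1/3 + 253/1416*2/15 + 33/118*1/3 = 335/1416 = pi_s_2  (ok)
  18/59*2/15 + 335/1416*1/15 + 253/1416*4/15 + 33/118*4/15 = 253/1416 = pi_s_3  (ok)
  18/59*1/15 + 335/1416*2/5 + 253/1416*2/5 + 33/118*1/3 = 33/118 = pi_s_4  (ok)

Answer: 18/59 335/1416 253/1416 33/118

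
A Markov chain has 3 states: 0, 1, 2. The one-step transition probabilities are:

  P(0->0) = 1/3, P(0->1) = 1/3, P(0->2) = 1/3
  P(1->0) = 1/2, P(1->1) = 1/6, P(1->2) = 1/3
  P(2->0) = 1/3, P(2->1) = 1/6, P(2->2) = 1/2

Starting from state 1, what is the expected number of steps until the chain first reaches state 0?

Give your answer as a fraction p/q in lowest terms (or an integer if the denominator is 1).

Answer: 30/13

Derivation:
Let h_i = expected steps to first reach 0 from state i.
Boundary: h_0 = 0.
First-step equations for the other states:
  h_1 = 1 + 1/2*h_0 + 1/6*h_1 + 1/3*h_2
  h_2 = 1 + 1/3*h_0 + 1/6*h_1 + 1/2*h_2

Substituting h_0 = 0 and rearranging gives the linear system (I - Q) h = 1:
  [5/6, -1/3] . (h_1, h_2) = 1
  [-1/6, 1/2] . (h_1, h_2) = 1

Solving yields:
  h_1 = 30/13
  h_2 = 36/13

Starting state is 1, so the expected hitting time is h_1 = 30/13.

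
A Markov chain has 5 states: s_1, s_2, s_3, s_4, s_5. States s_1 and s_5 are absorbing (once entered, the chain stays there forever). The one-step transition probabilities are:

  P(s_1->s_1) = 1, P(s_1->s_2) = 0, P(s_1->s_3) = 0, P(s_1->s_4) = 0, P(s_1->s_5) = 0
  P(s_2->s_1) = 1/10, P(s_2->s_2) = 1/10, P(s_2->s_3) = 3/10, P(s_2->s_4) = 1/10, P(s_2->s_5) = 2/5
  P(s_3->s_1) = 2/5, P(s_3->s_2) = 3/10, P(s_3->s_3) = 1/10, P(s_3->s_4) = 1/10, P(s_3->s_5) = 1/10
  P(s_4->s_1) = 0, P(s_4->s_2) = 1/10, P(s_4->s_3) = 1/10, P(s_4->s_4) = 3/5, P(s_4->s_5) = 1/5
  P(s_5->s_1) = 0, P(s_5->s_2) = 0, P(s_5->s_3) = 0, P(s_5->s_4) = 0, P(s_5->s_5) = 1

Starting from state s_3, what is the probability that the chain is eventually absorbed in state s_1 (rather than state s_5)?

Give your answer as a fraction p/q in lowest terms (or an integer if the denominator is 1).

Answer: 51/88

Derivation:
Let a_i = P(absorbed in s_1 | start in state i).
Boundary conditions: a_s_1 = 1, a_s_5 = 0.
For each transient state i, a_i = sum_j P(i->j) * a_j:
  a_s_2 = 1/10*a_s_1 + 1/10*a_s_2 + 3/10*a_s_3 + 1/10*a_s_4 + 2/5*a_s_5
  a_s_3 = 2/5*a_s_1 + 3/10*a_s_2 + 1/10*a_s_3 + 1/10*a_s_4 + 1/10*a_s_5
  a_s_4 = 0*a_s_1 + 1/10*a_s_2 + 1/10*a_s_3 + 3/5*a_s_4 + 1/5*a_s_5

Substituting a_s_1 = 1 and a_s_5 = 0, rearrange to (I - Q) a = r where r[i] = P(i -> s_1):
  [9/10, -3/10, -1/10] . (a_s_2, a_s_3, a_s_4) = 1/10
  [-3/10, 9/10, -1/10] . (a_s_2, a_s_3, a_s_4) = 2/5
  [-1/10, -1/10, 2/5] . (a_s_2, a_s_3, a_s_4) = 0

Solving yields:
  a_s_2 = 29/88
  a_s_3 = 51/88
  a_s_4 = 5/22

Starting state is s_3, so the absorption probability is a_s_3 = 51/88.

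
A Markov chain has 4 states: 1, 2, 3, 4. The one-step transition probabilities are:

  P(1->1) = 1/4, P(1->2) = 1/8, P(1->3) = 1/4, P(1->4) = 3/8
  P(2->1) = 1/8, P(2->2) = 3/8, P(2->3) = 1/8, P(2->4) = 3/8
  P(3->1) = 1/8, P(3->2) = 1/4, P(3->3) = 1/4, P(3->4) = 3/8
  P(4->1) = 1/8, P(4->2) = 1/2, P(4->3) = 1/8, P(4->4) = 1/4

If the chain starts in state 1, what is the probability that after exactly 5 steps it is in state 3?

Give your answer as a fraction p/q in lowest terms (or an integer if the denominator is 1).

Computing P^5 by repeated multiplication:
P^1 =
  1: [1/4, 1/8, 1/4, 3/8]
  2: [1/8, 3/8, 1/8, 3/8]
  3: [1/8, 1/4, 1/4, 3/8]
  4: [1/8, 1/2, 1/8, 1/4]
P^2 =
  1: [5/32, 21/64, 3/16, 21/64]
  2: [9/64, 3/8, 5/32, 21/64]
  3: [9/64, 23/64, 11/64, 21/64]
  4: [9/64, 23/64, 5/32, 11/32]
P^3 =
  1: [37/256, 181/512, 43/256, 171/512]
  2: [73/512, 185/512, 83/512, 171/512]
  3: [73/512, 23/64, 21/128, 171/512]
  4: [73/512, 93/256, 83/512, 85/256]
P^4 =
  1: [293/2048, 1473/4096, 21/128, 1365/4096]
  2: [585/4096, 739/2048, 167/1024, 1365/4096]
  3: [585/4096, 1477/4096, 669/4096, 1365/4096]
  4: [585/4096, 1477/4096, 167/1024, 683/2048]
P^5 =
  1: [2341/16384, 11809/32768, 2677/16384, 10923/32768]
  2: [4681/32768, 11815/32768, 5349/32768, 10923/32768]
  3: [4681/32768, 5907/16384, 2675/16384, 10923/32768]
  4: [4681/32768, 1477/4096, 5349/32768, 5461/16384]

(P^5)[1 -> 3] = 2677/16384

Answer: 2677/16384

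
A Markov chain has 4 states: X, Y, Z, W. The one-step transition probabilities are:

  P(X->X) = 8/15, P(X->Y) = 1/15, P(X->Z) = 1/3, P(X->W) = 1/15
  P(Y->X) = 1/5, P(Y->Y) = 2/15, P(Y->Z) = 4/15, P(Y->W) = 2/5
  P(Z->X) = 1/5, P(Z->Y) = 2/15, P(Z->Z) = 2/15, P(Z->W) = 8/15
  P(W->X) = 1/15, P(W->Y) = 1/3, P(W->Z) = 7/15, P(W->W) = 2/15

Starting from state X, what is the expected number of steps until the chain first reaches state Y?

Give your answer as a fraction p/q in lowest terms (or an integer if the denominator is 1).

Answer: 595/87

Derivation:
Let h_i = expected steps to first reach Y from state i.
Boundary: h_Y = 0.
First-step equations for the other states:
  h_X = 1 + 8/15*h_X + 1/15*h_Y + 1/3*h_Z + 1/15*h_W
  h_Z = 1 + 1/5*h_X + 2/15*h_Y + 2/15*h_Z + 8/15*h_W
  h_W = 1 + 1/15*h_X + 1/3*h_Y + 7/15*h_Z + 2/15*h_W

Substituting h_Y = 0 and rearranging gives the linear system (I - Q) h = 1:
  [7/15, -1/3, -1/15] . (h_X, h_Z, h_W) = 1
  [-1/5, 13/15, -8/15] . (h_X, h_Z, h_W) = 1
  [-1/15, -7/15, 13/15] . (h_X, h_Z, h_W) = 1

Solving yields:
  h_X = 595/87
  h_Z = 490/87
  h_W = 410/87

Starting state is X, so the expected hitting time is h_X = 595/87.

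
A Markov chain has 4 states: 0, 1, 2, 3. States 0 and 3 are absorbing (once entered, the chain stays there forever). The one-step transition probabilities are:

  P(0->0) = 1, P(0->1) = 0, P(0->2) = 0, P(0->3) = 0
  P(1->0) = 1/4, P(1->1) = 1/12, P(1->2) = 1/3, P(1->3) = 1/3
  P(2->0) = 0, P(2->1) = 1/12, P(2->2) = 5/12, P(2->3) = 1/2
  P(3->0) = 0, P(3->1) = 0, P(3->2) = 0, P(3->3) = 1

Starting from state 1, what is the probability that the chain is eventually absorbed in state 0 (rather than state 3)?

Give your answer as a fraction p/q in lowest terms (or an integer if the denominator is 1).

Let a_i = P(absorbed in 0 | start in state i).
Boundary conditions: a_0 = 1, a_3 = 0.
For each transient state i, a_i = sum_j P(i->j) * a_j:
  a_1 = 1/4*a_0 + 1/12*a_1 + 1/3*a_2 + 1/3*a_3
  a_2 = 0*a_0 + 1/12*a_1 + 5/12*a_2 + 1/2*a_3

Substituting a_0 = 1 and a_3 = 0, rearrange to (I - Q) a = r where r[i] = P(i -> 0):
  [11/12, -1/3] . (a_1, a_2) = 1/4
  [-1/12, 7/12] . (a_1, a_2) = 0

Solving yields:
  a_1 = 21/73
  a_2 = 3/73

Starting state is 1, so the absorption probability is a_1 = 21/73.

Answer: 21/73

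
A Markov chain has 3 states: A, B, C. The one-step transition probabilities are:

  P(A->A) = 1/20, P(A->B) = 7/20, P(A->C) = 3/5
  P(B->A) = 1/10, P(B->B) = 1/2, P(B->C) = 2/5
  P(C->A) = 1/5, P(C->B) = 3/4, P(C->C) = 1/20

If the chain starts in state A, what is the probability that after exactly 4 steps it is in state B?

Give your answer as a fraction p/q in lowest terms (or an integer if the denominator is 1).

Answer: 91769/160000

Derivation:
Computing P^4 by repeated multiplication:
P^1 =
  A: [1/20, 7/20, 3/5]
  B: [1/10, 1/2, 2/5]
  C: [1/5, 3/4, 1/20]
P^2 =
  A: [63/400, 257/400, 1/5]
  B: [27/200, 117/200, 7/25]
  C: [19/200, 193/400, 169/400]
P^3 =
  A: [897/8000, 4211/8000, 723/2000]
  B: [97/800, 2199/4000, 329/1000]
  C: [11/80, 4731/8000, 2169/8000]
P^4 =
  A: [20887/160000, 91769/160000, 2959/10000]
  B: [10147/80000, 361/640, 3091/10000]
  C: [9619/80000, 17509/32000, 53217/160000]

(P^4)[A -> B] = 91769/160000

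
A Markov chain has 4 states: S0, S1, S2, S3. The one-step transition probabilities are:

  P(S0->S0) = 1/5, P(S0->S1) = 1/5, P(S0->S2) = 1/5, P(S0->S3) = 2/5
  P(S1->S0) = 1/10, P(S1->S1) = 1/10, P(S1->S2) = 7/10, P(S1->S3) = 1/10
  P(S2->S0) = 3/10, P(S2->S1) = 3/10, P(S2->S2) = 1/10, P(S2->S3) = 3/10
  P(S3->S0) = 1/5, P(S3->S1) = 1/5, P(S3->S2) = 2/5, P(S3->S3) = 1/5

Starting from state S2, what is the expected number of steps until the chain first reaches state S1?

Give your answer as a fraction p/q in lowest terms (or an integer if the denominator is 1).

Answer: 61/15

Derivation:
Let h_i = expected steps to first reach S1 from state i.
Boundary: h_S1 = 0.
First-step equations for the other states:
  h_S0 = 1 + 1/5*h_S0 + 1/5*h_S1 + 1/5*h_S2 + 2/5*h_S3
  h_S2 = 1 + 3/10*h_S0 + 3/10*h_S1 + 1/10*h_S2 + 3/10*h_S3
  h_S3 = 1 + 1/5*h_S0 + 1/5*h_S1 + 2/5*h_S2 + 1/5*h_S3

Substituting h_S1 = 0 and rearranging gives the linear system (I - Q) h = 1:
  [4/5, -1/5, -2/5] . (h_S0, h_S2, h_S3) = 1
  [-3/10, 9/10, -3/10] . (h_S0, h_S2, h_S3) = 1
  [-1/5, -2/5, 4/5] . (h_S0, h_S2, h_S3) = 1

Solving yields:
  h_S0 = 67/15
  h_S2 = 61/15
  h_S3 = 22/5

Starting state is S2, so the expected hitting time is h_S2 = 61/15.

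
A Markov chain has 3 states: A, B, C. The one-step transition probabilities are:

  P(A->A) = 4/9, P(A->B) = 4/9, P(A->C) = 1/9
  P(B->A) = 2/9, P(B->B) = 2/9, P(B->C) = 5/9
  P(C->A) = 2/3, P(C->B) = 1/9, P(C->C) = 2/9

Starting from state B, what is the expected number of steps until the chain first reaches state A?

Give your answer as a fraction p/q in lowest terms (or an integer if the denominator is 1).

Answer: 27/11

Derivation:
Let h_i = expected steps to first reach A from state i.
Boundary: h_A = 0.
First-step equations for the other states:
  h_B = 1 + 2/9*h_A + 2/9*h_B + 5/9*h_C
  h_C = 1 + 2/3*h_A + 1/9*h_B + 2/9*h_C

Substituting h_A = 0 and rearranging gives the linear system (I - Q) h = 1:
  [7/9, -5/9] . (h_B, h_C) = 1
  [-1/9, 7/9] . (h_B, h_C) = 1

Solving yields:
  h_B = 27/11
  h_C = 18/11

Starting state is B, so the expected hitting time is h_B = 27/11.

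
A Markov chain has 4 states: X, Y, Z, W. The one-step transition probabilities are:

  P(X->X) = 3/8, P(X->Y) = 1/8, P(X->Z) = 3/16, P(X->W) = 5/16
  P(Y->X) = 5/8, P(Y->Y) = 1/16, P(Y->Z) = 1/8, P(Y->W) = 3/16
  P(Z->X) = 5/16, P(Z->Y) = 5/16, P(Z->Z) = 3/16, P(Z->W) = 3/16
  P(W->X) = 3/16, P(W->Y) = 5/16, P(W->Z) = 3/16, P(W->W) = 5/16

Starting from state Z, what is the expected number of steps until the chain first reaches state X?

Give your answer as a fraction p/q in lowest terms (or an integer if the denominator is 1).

Let h_i = expected steps to first reach X from state i.
Boundary: h_X = 0.
First-step equations for the other states:
  h_Y = 1 + 5/8*h_X + 1/16*h_Y + 1/8*h_Z + 3/16*h_W
  h_Z = 1 + 5/16*h_X + 5/16*h_Y + 3/16*h_Z + 3/16*h_W
  h_W = 1 + 3/16*h_X + 5/16*h_Y + 3/16*h_Z + 5/16*h_W

Substituting h_X = 0 and rearranging gives the linear system (I - Q) h = 1:
  [15/16, -1/8, -3/16] . (h_Y, h_Z, h_W) = 1
  [-5/16, 13/16, -3/16] . (h_Y, h_Z, h_W) = 1
  [-5/16, -3/16, 11/16] . (h_Y, h_Z, h_W) = 1

Solving yields:
  h_Y = 336/163
  h_Z = 448/163
  h_W = 512/163

Starting state is Z, so the expected hitting time is h_Z = 448/163.

Answer: 448/163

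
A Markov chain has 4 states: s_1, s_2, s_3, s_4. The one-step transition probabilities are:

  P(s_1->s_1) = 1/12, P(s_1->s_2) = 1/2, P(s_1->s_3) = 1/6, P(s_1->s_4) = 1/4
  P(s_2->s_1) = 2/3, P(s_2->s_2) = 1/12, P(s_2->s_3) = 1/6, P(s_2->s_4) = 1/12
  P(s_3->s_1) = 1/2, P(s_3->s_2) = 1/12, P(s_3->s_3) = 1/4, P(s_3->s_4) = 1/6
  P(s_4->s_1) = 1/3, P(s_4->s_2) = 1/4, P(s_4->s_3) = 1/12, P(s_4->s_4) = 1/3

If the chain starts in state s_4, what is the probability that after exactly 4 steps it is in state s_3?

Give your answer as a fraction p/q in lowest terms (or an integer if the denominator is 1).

Computing P^4 by repeated multiplication:
P^1 =
  s_1: [1/12, 1/2, 1/6, 1/4]
  s_2: [2/3, 1/12, 1/6, 1/12]
  s_3: [1/2, 1/12, 1/4, 1/6]
  s_4: [1/3, 1/4, 1/12, 1/3]
P^2 =
  s_1: [73/144, 23/144, 23/144, 25/144]
  s_2: [2/9, 3/8, 25/144, 11/48]
  s_3: [5/18, 23/72, 25/144, 11/48]
  s_4: [25/72, 5/18, 7/48, 11/48]
P^3 =
  s_1: [55/192, 559/1728, 143/864, 97/432]
  s_2: [373/864, 185/864, 35/216, 83/432]
  s_3: [115/288, 205/864, 35/216, 29/144]
  s_4: [157/432, 115/432, 23/144, 91/432]
P^4 =
  s_1: [305/768, 4979/20736, 559/3456, 521/2592]
  s_2: [373/1152, 3061/10368, 851/5184, 281/1296]
  s_3: [3521/10368, 979/3456, 847/5184, 277/1296]
  s_4: [1855/5184, 1399/5184, 421/2592, 17/81]

(P^4)[s_4 -> s_3] = 421/2592

Answer: 421/2592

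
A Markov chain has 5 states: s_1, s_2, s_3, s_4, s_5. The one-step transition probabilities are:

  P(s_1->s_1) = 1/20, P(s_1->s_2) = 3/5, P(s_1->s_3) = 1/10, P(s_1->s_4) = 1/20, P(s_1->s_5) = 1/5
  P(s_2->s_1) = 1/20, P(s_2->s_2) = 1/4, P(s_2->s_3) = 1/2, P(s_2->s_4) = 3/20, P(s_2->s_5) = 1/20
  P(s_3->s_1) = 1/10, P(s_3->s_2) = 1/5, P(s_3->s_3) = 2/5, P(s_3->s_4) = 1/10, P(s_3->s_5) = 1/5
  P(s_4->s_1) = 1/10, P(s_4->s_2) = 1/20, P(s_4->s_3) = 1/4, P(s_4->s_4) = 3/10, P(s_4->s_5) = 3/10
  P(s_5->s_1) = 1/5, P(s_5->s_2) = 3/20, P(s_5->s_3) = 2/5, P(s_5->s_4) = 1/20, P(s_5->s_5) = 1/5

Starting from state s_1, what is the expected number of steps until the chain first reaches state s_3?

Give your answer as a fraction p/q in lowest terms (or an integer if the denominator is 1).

Answer: 163420/49499

Derivation:
Let h_i = expected steps to first reach s_3 from state i.
Boundary: h_s_3 = 0.
First-step equations for the other states:
  h_s_1 = 1 + 1/20*h_s_1 + 3/5*h_s_2 + 1/10*h_s_3 + 1/20*h_s_4 + 1/5*h_s_5
  h_s_2 = 1 + 1/20*h_s_1 + 1/4*h_s_2 + 1/2*h_s_3 + 3/20*h_s_4 + 1/20*h_s_5
  h_s_4 = 1 + 1/10*h_s_1 + 1/20*h_s_2 + 1/4*h_s_3 + 3/10*h_s_4 + 3/10*h_s_5
  h_s_5 = 1 + 1/5*h_s_1 + 3/20*h_s_2 + 2/5*h_s_3 + 1/20*h_s_4 + 1/5*h_s_5

Substituting h_s_3 = 0 and rearranging gives the linear system (I - Q) h = 1:
  [19/20, -3/5, -1/20, -1/5] . (h_s_1, h_s_2, h_s_4, h_s_5) = 1
  [-1/20, 3/4, -3/20, -1/20] . (h_s_1, h_s_2, h_s_4, h_s_5) = 1
  [-1/10, -1/20, 7/10, -3/10] . (h_s_1, h_s_2, h_s_4, h_s_5) = 1
  [-1/5, -3/20, -1/20, 4/5] . (h_s_1, h_s_2, h_s_4, h_s_5) = 1

Solving yields:
  h_s_1 = 163420/49499
  h_s_2 = 117940/49499
  h_s_4 = 160280/49499
  h_s_5 = 134860/49499

Starting state is s_1, so the expected hitting time is h_s_1 = 163420/49499.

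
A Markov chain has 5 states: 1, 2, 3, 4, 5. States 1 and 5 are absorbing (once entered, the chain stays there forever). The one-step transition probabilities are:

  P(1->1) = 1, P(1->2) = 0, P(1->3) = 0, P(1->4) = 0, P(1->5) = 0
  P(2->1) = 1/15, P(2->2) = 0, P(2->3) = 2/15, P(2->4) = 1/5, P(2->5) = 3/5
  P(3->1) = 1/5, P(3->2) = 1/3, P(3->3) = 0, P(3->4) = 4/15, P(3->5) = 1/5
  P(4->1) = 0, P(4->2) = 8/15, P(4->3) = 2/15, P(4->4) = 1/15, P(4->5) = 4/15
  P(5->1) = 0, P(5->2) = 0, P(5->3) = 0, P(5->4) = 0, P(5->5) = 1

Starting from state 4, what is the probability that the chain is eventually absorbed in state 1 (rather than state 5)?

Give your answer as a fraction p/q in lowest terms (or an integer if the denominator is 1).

Let a_i = P(absorbed in 1 | start in state i).
Boundary conditions: a_1 = 1, a_5 = 0.
For each transient state i, a_i = sum_j P(i->j) * a_j:
  a_2 = 1/15*a_1 + 0*a_2 + 2/15*a_3 + 1/5*a_4 + 3/5*a_5
  a_3 = 1/5*a_1 + 1/3*a_2 + 0*a_3 + 4/15*a_4 + 1/5*a_5
  a_4 = 0*a_1 + 8/15*a_2 + 2/15*a_3 + 1/15*a_4 + 4/15*a_5

Substituting a_1 = 1 and a_5 = 0, rearrange to (I - Q) a = r where r[i] = P(i -> 1):
  [1, -2/15, -1/5] . (a_2, a_3, a_4) = 1/15
  [-1/3, 1, -4/15] . (a_2, a_3, a_4) = 1/5
  [-8/15, -2/15, 14/15] . (a_2, a_3, a_4) = 0

Solving yields:
  a_2 = 76/609
  a_3 = 55/203
  a_4 = 67/609

Starting state is 4, so the absorption probability is a_4 = 67/609.

Answer: 67/609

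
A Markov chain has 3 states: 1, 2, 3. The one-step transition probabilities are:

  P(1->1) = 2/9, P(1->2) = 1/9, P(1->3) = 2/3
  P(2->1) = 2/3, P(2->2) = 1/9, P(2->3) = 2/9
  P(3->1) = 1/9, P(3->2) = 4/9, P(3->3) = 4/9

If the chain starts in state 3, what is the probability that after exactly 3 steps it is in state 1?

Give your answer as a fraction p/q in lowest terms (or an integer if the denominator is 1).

Answer: 8/27

Derivation:
Computing P^3 by repeated multiplication:
P^1 =
  1: [2/9, 1/9, 2/3]
  2: [2/3, 1/9, 2/9]
  3: [1/9, 4/9, 4/9]
P^2 =
  1: [16/81, 1/3, 38/81]
  2: [20/81, 5/27, 46/81]
  3: [10/27, 7/27, 10/27]
P^3 =
  1: [232/729, 65/243, 302/729]
  2: [176/729, 73/243, 334/729]
  3: [8/27, 19/81, 38/81]

(P^3)[3 -> 1] = 8/27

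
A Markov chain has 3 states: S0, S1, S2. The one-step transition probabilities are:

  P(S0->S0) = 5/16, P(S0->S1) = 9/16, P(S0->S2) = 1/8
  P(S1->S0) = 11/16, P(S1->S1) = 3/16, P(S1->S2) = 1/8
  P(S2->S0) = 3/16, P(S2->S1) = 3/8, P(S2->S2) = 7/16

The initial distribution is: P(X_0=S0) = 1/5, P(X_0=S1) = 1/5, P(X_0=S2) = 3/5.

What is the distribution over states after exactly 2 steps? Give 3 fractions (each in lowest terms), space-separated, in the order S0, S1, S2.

Answer: 53/128 93/256 57/256

Derivation:
Propagating the distribution step by step (d_{t+1} = d_t * P):
d_0 = (S0=1/5, S1=1/5, S2=3/5)
  d_1[S0] = 1/5*5/16 + 1/5*11/16 + 3/5*3/16 = 5/16
  d_1[S1] = 1/5*9/16 + 1/5*3/16 + 3/5*3/8 = 3/8
  d_1[S2] = 1/5*1/8 + 1/5*1/8 + 3/5*7/16 = 5/16
d_1 = (S0=5/16, S1=3/8, S2=5/16)
  d_2[S0] = 5/16*5/16 + 3/8*11/16 + 5/16*3/16 = 53/128
  d_2[S1] = 5/16*9/16 + 3/8*3/16 + 5/16*3/8 = 93/256
  d_2[S2] = 5/16*1/8 + 3/8*1/8 + 5/16*7/16 = 57/256
d_2 = (S0=53/128, S1=93/256, S2=57/256)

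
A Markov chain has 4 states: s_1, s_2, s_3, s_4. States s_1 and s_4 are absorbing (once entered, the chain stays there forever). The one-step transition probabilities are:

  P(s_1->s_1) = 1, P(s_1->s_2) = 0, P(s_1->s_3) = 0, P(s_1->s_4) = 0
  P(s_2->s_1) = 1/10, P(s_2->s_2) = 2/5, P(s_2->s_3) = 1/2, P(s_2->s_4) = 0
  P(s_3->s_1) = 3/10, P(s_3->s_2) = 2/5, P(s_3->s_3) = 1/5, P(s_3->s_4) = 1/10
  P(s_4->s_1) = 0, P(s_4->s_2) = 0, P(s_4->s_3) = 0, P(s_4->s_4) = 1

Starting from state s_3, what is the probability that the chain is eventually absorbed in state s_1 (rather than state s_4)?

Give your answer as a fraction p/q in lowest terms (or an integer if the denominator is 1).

Let a_i = P(absorbed in s_1 | start in state i).
Boundary conditions: a_s_1 = 1, a_s_4 = 0.
For each transient state i, a_i = sum_j P(i->j) * a_j:
  a_s_2 = 1/10*a_s_1 + 2/5*a_s_2 + 1/2*a_s_3 + 0*a_s_4
  a_s_3 = 3/10*a_s_1 + 2/5*a_s_2 + 1/5*a_s_3 + 1/10*a_s_4

Substituting a_s_1 = 1 and a_s_4 = 0, rearrange to (I - Q) a = r where r[i] = P(i -> s_1):
  [3/5, -1/2] . (a_s_2, a_s_3) = 1/10
  [-2/5, 4/5] . (a_s_2, a_s_3) = 3/10

Solving yields:
  a_s_2 = 23/28
  a_s_3 = 11/14

Starting state is s_3, so the absorption probability is a_s_3 = 11/14.

Answer: 11/14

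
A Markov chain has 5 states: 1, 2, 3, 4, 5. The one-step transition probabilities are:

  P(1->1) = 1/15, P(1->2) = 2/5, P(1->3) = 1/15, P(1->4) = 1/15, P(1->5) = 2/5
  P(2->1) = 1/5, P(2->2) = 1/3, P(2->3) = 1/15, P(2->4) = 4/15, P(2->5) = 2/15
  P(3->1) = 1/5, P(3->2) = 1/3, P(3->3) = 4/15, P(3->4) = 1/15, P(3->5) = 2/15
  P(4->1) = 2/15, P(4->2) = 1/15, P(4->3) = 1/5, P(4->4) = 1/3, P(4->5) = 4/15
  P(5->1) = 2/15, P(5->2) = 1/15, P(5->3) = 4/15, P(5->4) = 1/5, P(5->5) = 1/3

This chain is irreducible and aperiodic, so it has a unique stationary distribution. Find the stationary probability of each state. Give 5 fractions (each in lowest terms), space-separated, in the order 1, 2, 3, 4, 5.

Answer: 909/6053 4070/18159 3244/18159 1195/6053 1511/6053

Derivation:
The stationary distribution satisfies pi = pi * P, i.e.:
  pi_1 = 1/15*pi_1 + 1/5*pi_2 + 1/5*pi_3 + 2/15*pi_4 + 2/15*pi_5
  pi_2 = 2/5*pi_1 + 1/3*pi_2 + 1/3*pi_3 + 1/15*pi_4 + 1/15*pi_5
  pi_3 = 1/15*pi_1 + 1/15*pi_2 + 4/15*pi_3 + 1/5*pi_4 + 4/15*pi_5
  pi_4 = 1/15*pi_1 + 4/15*pi_2 + 1/15*pi_3 + 1/3*pi_4 + 1/5*pi_5
  pi_5 = 2/5*pi_1 + 2/15*pi_2 + 2/15*pi_3 + 4/15*pi_4 + 1/3*pi_5
with normalization: pi_1 + pi_2 + pi_3 + pi_4 + pi_5 = 1.

Using the first 4 balance equations plus normalization, the linear system A*pi = b is:
  [-14/15, 1/5, 1/5, 2/15, 2/15] . pi = 0
  [2/5, -2/3, 1/3, 1/15, 1/15] . pi = 0
  [1/15, 1/15, -11/15, 1/5, 4/15] . pi = 0
  [1/15, 4/15, 1/15, -2/3, 1/5] . pi = 0
  [1, 1, 1, 1, 1] . pi = 1

Solving yields:
  pi_1 = 909/6053
  pi_2 = 4070/18159
  pi_3 = 3244/18159
  pi_4 = 1195/6053
  pi_5 = 1511/6053

Verification (pi * P):
  909/6053*1/15 + 4070/18159*1/5 + 3244/18159*1/5 + 1195/6053*2/15 + 1511/6053*2/15 = 909/6053 = pi_1  (ok)
  909/6053*2/5 + 4070/18159*1/3 + 3244/18159*1/3 + 1195/6053*1/15 + 1511/6053*1/15 = 4070/18159 = pi_2  (ok)
  909/6053*1/15 + 4070/18159*1/15 + 3244/18159*4/15 + 1195/6053*1/5 + 1511/6053*4/15 = 3244/18159 = pi_3  (ok)
  909/6053*1/15 + 4070/18159*4/15 + 3244/18159*1/15 + 1195/6053*1/3 + 1511/6053*1/5 = 1195/6053 = pi_4  (ok)
  909/6053*2/5 + 4070/18159*2/15 + 3244/18159*2/15 + 1195/6053*4/15 + 1511/6053*1/3 = 1511/6053 = pi_5  (ok)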